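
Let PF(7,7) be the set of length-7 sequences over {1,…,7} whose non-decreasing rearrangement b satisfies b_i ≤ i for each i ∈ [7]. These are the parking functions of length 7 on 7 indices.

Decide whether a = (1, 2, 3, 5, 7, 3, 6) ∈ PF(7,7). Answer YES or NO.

YES

Rearranged: b = (1, 2, 3, 3, 5, 6, 7).
  b_1=1 ≤ 1
  b_2=2 ≤ 2
  b_3=3 ≤ 3
  b_4=3 ≤ 4
  b_5=5 ≤ 5
  b_6=6 ≤ 6
  b_7=7 ≤ 7
All bounds hold ⇒ YES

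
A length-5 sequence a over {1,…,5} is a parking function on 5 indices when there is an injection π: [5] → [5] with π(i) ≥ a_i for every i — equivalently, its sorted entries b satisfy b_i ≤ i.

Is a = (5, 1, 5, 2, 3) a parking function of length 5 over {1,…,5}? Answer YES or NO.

Rearranged: b = (1, 2, 3, 5, 5).
  b_1=1 ≤ 1
  b_2=2 ≤ 2
  b_3=3 ≤ 3
  b_4=5 > 4
  fails at i=4 ⇒ NO

NO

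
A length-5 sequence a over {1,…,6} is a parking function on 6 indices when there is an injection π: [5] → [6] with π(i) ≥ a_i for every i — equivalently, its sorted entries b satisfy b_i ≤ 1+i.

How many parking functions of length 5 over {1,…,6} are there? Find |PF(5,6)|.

4802

|PF| = (7−5)·7^(5−1) = 2 · 2401 = 4802 (Pollak)
E.g. (5,4,4,1,2) → sorted (1,2,4,4,5): b_i ≤ 1+i ∀i, a PF.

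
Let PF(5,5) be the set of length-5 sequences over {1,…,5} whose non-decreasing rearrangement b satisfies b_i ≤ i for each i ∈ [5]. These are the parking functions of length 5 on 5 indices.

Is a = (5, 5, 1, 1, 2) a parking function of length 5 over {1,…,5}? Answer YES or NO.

Order a: b = (1, 1, 2, 5, 5).
  b_1=1 ≤ 1
  b_2=1 ≤ 2
  b_3=2 ≤ 3
  b_4=5 > 4
  fails at i=4 ⇒ NO

NO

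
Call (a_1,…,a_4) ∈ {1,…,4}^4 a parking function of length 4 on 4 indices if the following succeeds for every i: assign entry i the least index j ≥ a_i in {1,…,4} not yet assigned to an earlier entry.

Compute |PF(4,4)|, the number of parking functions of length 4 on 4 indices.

Count = (5−4)·5^(4−1) = 1×125 = 125 [KW]
Example (2,2,1,1) → sorted (1,1,2,2): b_i ≤ i ∀i, a PF.

125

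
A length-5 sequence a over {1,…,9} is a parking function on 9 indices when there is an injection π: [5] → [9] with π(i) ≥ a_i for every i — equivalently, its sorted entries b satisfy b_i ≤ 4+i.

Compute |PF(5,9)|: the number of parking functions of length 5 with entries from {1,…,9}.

#PF = (10−5)·10^(5−1) = 5×10000 = 50000 (Pollak)
Check (2,6,6,8,6) → sorted (2,6,6,6,8): b_i ≤ 4+i ∀i, a PF.

50000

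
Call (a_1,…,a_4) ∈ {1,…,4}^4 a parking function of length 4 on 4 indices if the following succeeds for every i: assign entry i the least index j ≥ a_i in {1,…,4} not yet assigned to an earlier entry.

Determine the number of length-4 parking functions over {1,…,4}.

125

Count = (5−4)·5^(4−1) = 1·125 = 125 (Pollak)
One tuple (4,1,1,3) → sorted (1,1,3,4): b_i ≤ i ∀i, a PF.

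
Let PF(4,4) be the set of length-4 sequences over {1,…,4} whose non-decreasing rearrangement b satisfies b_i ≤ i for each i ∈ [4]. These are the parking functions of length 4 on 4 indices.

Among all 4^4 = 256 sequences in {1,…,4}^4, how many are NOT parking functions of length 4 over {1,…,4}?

|PF(4,4)| = (5−4)·5^(4−1) = 1 · 125 = 125 (Pollak)
One tuple (4,4,4,1) → sorted (1,4,4,4): b_2=4>2, not a PF.
Total 256; non-PF = 256−125 = 131

131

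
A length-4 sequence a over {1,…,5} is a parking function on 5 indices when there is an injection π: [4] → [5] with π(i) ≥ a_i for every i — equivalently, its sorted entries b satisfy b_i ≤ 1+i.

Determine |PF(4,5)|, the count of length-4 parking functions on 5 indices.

432

|PF| = (5+1−4)·(5+1)^{4−1} = 2 · 216 = 432 (Konheim–Weiss)
Example (2,4,4,3) → sorted (2,3,4,4): b_i ≤ 1+i ∀i, a PF.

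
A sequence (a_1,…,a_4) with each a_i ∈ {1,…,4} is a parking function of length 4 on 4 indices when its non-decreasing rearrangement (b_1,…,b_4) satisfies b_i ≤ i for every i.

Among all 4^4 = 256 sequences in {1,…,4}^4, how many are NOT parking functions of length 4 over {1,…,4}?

131

Count = 1·5^3 = 1 · 125 = 125 (Pollak)
Example (3,4,1,4) → sorted (1,3,4,4): b_2=3>2, not a PF.
So 256 − 125 = 131 fail.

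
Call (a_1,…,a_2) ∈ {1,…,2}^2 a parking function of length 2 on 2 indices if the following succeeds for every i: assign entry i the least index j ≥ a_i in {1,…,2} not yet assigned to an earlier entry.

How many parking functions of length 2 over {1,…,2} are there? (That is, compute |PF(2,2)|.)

|PF| = (2−2+1)·(2+1)^(2−1) = 1·3 = 3 (Konheim–Weiss)
E.g. (1,1) → sorted (1,1): b_i ≤ i ∀i, a PF.

3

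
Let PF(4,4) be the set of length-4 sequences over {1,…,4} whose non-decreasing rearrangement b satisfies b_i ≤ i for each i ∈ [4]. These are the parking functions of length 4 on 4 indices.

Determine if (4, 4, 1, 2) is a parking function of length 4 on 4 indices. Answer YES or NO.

Order a: b = (1, 2, 4, 4).
  b_1=1 ≤ 1
  b_2=2 ≤ 2
  b_3=4 > 3
  fails at i=3 ⇒ NO

NO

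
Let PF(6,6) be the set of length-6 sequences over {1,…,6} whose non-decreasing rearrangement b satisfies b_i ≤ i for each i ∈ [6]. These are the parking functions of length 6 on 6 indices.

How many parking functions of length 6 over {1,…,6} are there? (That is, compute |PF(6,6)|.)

|PF| = (6+1−6)·(6+1)^{6−1} = 1 · 16807 = 16807 (Konheim–Weiss)
E.g. (5,1,1,3,1,5) → sorted (1,1,1,3,5,5): b_i ≤ i ∀i, a PF.

16807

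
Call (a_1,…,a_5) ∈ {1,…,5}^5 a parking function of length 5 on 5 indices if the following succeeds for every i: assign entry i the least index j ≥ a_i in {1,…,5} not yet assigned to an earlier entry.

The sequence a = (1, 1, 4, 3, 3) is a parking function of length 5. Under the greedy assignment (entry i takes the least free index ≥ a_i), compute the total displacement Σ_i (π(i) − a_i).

Σπ(i) = 1+…+5 = 15; Σa = 1+1+4+3+3 = 12; disp = 15−12 = 3.

3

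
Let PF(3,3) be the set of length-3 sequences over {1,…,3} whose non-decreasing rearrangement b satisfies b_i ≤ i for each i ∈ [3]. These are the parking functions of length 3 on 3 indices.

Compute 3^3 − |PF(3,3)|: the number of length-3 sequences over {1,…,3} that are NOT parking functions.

11

|PF(3,3)| = 1·4^2 = 1×16 = 16
E.g. (3,3,1) → sorted (1,3,3): b_2=3>2, not a PF.
Total 27; non-PF = 27−16 = 11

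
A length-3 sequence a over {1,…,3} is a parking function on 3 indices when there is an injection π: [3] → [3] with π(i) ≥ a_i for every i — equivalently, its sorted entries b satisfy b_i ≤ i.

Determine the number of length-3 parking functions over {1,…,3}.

Count = (4−3)·4^(3−1) = 1×16 = 16 (Konheim–Weiss)
Check (2,2,1) → sorted (1,2,2): b_i ≤ i ∀i, a PF.

16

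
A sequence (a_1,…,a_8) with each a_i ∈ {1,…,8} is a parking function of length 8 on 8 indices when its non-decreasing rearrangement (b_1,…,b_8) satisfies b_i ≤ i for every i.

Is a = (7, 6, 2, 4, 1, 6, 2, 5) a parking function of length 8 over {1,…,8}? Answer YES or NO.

YES

Order a: b = (1, 2, 2, 4, 5, 6, 6, 7).
  b_1=1 ≤ 1
  b_2=2 ≤ 2
  b_3=2 ≤ 3
  b_4=4 ≤ 4
  b_5=5 ≤ 5
  b_6=6 ≤ 6
  b_7=6 ≤ 7
  b_8=7 ≤ 8
All bounds hold ⇒ YES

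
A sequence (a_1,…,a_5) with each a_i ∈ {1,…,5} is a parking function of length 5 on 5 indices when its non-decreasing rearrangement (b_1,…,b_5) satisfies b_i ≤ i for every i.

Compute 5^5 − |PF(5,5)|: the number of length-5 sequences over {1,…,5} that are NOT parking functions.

1829

#PF = (6−5)·6^(5−1) = 1 · 1296 = 1296 [KW]
One tuple (2,5,5,5,3) → sorted (2,3,5,5,5): b_1=2>1, not a PF.
Total 3125; non-PF = 3125−1296 = 1829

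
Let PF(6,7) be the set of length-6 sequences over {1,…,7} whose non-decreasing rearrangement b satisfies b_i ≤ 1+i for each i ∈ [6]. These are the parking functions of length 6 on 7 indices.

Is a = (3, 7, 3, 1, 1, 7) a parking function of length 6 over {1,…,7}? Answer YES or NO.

NO

Sorted: b = (1, 1, 3, 3, 7, 7).
  b_1=1 ≤ 2
  b_2=1 ≤ 3
  b_3=3 ≤ 4
  b_4=3 ≤ 5
  b_5=7 > 6
  fails at i=5 ⇒ NO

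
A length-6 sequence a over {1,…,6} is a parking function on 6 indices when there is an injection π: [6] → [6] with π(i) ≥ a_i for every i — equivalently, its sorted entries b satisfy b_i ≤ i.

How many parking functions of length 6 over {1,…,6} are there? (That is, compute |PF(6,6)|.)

|PF| = (6+1−6)·(6+1)^{6−1} = 1·16807 = 16807 [KW]
E.g. (1,3,2,1,4,3) → sorted (1,1,2,3,3,4): b_i ≤ i ∀i, a PF.

16807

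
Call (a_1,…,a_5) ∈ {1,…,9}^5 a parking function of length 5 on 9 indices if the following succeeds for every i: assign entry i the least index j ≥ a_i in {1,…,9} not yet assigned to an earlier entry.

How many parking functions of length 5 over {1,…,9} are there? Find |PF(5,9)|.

|PF| = (9−5+1)·(9+1)^(5−1) = 5×10000 = 50000 [KW]
Check (9,2,4,2,3) → sorted (2,2,3,4,9): b_i ≤ 4+i ∀i, a PF.

50000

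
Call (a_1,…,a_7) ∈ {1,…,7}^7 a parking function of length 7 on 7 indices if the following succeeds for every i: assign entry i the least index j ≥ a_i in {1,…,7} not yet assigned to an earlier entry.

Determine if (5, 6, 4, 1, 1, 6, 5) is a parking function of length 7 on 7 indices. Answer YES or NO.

NO

Sorted: b = (1, 1, 4, 5, 5, 6, 6).
  b_1=1 ≤ 1
  b_2=1 ≤ 2
  b_3=4 > 3
  fails at i=3 ⇒ NO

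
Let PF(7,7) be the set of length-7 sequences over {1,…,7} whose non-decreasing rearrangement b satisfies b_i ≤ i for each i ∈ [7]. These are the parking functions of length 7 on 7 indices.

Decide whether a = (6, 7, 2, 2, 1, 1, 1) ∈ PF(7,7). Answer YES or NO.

Sorted: b = (1, 1, 1, 2, 2, 6, 7).
  b_1=1 ≤ 1
  b_2=1 ≤ 2
  b_3=1 ≤ 3
  b_4=2 ≤ 4
  b_5=2 ≤ 5
  b_6=6 ≤ 6
  b_7=7 ≤ 7
All bounds hold ⇒ YES

YES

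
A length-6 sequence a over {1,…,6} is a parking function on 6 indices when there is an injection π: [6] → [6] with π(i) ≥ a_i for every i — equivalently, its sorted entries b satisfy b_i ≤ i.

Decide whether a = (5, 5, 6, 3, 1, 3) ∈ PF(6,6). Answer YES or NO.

Order a: b = (1, 3, 3, 5, 5, 6).
  b_1=1 ≤ 1
  b_2=3 > 2
  fails at i=2 ⇒ NO

NO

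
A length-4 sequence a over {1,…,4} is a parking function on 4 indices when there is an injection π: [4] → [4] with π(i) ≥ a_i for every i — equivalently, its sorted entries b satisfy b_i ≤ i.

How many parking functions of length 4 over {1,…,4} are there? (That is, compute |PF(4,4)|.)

|PF| = (4+1−4)·(4+1)^{4−1} = 1×125 = 125 [KW]
One tuple (4,1,2,3) → sorted (1,2,3,4): b_i ≤ i ∀i, a PF.

125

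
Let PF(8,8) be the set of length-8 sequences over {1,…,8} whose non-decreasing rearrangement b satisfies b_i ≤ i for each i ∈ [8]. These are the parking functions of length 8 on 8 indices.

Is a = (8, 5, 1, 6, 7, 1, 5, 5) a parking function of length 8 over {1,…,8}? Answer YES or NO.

Rearranged: b = (1, 1, 5, 5, 5, 6, 7, 8).
  b_1=1 ≤ 1
  b_2=1 ≤ 2
  b_3=5 > 3
  fails at i=3 ⇒ NO

NO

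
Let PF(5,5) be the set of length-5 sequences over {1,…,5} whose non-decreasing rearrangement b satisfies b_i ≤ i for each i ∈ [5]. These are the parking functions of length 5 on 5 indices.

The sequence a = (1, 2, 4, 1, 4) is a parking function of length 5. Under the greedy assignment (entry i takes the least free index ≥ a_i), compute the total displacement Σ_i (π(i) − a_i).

Σπ(i) = 1+…+5 = 15; Σa = 1+2+4+1+4 = 12; disp = 15−12 = 3.

3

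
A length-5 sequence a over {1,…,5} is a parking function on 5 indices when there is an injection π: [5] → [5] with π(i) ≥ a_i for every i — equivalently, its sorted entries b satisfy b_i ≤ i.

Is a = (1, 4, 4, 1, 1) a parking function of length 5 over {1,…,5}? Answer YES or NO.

Sorted: b = (1, 1, 1, 4, 4).
  b_1=1 ≤ 1
  b_2=1 ≤ 2
  b_3=1 ≤ 3
  b_4=4 ≤ 4
  b_5=4 ≤ 5
All bounds hold ⇒ YES

YES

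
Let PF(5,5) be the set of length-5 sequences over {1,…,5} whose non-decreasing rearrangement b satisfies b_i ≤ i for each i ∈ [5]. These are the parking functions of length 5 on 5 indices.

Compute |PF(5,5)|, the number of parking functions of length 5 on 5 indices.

Count = (5+1−5)·(5+1)^{5−1} = 1 · 1296 = 1296 [KW]
One tuple (1,5,1,3,1) → sorted (1,1,1,3,5): b_i ≤ i ∀i, a PF.

1296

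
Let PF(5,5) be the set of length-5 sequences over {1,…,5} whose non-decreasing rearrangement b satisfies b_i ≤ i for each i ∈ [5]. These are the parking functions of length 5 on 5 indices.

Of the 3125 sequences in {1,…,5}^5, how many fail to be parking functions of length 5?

#PF = (6−5)·6^(5−1) = 1 · 1296 = 1296
One tuple (3,5,3,5,5) → sorted (3,3,5,5,5): b_1=3>1, not a PF.
Total 3125; non-PF = 3125−1296 = 1829

1829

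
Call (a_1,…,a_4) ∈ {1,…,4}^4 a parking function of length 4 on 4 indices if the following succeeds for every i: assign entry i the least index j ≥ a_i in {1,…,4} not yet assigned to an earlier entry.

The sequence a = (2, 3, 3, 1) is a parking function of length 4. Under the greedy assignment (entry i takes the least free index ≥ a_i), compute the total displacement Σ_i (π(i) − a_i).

1

Σπ = 4·5/2 = 10 (π permutes [4]); Σa = 2+3+3+1 = 9; disp = 10−9 = 1.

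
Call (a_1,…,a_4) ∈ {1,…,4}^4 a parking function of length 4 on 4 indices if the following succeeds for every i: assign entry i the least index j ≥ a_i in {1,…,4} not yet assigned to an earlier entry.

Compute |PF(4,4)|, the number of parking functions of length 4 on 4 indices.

|PF(4,4)| = (4−4+1)·(4+1)^(4−1) = 1 · 125 = 125 (Konheim–Weiss)
Example (4,1,2,1) → sorted (1,1,2,4): b_i ≤ i ∀i, a PF.

125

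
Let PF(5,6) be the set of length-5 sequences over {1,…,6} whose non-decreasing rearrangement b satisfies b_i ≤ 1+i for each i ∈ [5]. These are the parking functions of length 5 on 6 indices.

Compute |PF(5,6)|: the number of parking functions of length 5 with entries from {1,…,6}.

|PF| = 2·7^4 = 2 · 2401 = 4802 (Konheim–Weiss)
One tuple (4,1,2,2,6) → sorted (1,2,2,4,6): b_i ≤ 1+i ∀i, a PF.

4802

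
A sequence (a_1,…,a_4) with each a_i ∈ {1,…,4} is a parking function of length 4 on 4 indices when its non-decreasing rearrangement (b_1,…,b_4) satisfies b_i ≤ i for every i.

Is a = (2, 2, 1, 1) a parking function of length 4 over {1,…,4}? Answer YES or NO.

YES

Order a: b = (1, 1, 2, 2).
  b_1=1 ≤ 1
  b_2=1 ≤ 2
  b_3=2 ≤ 3
  b_4=2 ≤ 4
All bounds hold ⇒ YES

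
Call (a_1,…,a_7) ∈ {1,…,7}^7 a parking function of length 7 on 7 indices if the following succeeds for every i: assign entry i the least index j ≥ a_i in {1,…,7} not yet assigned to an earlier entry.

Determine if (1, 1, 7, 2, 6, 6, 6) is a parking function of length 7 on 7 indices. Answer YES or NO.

Sorted: b = (1, 1, 2, 6, 6, 6, 7).
  b_1=1 ≤ 1
  b_2=1 ≤ 2
  b_3=2 ≤ 3
  b_4=6 > 4
  fails at i=4 ⇒ NO

NO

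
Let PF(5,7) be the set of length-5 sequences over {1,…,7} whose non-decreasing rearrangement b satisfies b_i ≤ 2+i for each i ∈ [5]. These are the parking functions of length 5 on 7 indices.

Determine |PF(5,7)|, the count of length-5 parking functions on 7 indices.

|PF(5,7)| = (7−5+1)·(7+1)^(5−1) = 3·4096 = 12288 (Konheim–Weiss)
Check (3,6,3,1,3) → sorted (1,3,3,3,6): b_i ≤ 2+i ∀i, a PF.

12288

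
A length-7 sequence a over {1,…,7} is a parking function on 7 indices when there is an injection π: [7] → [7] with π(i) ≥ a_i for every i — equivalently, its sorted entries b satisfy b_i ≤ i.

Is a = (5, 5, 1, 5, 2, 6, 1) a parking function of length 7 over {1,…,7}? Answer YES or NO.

NO

Rearranged: b = (1, 1, 2, 5, 5, 5, 6).
  b_1=1 ≤ 1
  b_2=1 ≤ 2
  b_3=2 ≤ 3
  b_4=5 > 4
  fails at i=4 ⇒ NO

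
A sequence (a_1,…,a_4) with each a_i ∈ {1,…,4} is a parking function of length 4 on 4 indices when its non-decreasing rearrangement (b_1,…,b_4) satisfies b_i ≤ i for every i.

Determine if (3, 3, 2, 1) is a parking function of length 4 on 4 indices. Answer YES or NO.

YES

Rearranged: b = (1, 2, 3, 3).
  b_1=1 ≤ 1
  b_2=2 ≤ 2
  b_3=3 ≤ 3
  b_4=3 ≤ 4
All bounds hold ⇒ YES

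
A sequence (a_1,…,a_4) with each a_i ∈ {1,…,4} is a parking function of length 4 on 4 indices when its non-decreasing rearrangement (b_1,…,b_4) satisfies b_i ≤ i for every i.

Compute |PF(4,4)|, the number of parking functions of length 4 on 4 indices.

|PF| = (4−4+1)·(4+1)^(4−1) = 1 · 125 = 125 (Konheim–Weiss)
Example (1,1,3,3) → sorted (1,1,3,3): b_i ≤ i ∀i, a PF.

125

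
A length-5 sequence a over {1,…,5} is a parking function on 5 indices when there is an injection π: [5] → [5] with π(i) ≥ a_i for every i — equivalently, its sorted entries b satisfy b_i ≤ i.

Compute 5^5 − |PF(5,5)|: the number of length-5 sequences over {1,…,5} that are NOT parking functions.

1829

|PF| = (6−5)·6^(5−1) = 1·1296 = 1296 (Pollak)
One tuple (5,4,1,4,5) → sorted (1,4,4,5,5): b_2=4>2, not a PF.
So 3125 − 1296 = 1829 fail.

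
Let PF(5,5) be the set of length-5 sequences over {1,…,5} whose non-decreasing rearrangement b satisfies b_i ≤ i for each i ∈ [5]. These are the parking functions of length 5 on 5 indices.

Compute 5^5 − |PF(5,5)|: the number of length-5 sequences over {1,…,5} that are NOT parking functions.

|PF(5,5)| = 1·6^4 = 1·1296 = 1296 (Pollak)
One tuple (4,4,3,4,3) → sorted (3,3,4,4,4): b_1=3>1, not a PF.
So 3125 − 1296 = 1829 fail.

1829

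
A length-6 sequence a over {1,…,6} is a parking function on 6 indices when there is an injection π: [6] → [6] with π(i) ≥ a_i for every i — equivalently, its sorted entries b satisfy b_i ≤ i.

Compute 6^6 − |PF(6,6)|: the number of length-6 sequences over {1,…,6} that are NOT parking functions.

|PF| = (6−6+1)·(6+1)^(6−1) = 1 · 16807 = 16807 (Konheim–Weiss)
One tuple (4,5,5,4,4,4) → sorted (4,4,4,4,5,5): b_1=4>1, not a PF.
So 46656 − 16807 = 29849 fail.

29849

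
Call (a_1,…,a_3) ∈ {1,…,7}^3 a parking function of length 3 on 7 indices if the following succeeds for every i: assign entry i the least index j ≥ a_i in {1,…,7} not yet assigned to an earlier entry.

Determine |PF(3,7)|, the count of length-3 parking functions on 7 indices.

Count = 5·8^2 = 5×64 = 320 (Pollak)
Check (1,1,1) → sorted (1,1,1): b_i ≤ 4+i ∀i, a PF.

320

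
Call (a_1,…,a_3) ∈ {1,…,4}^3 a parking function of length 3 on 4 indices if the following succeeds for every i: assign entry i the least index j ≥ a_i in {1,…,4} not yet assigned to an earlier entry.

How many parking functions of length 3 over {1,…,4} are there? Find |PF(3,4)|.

#PF = (4−3+1)·(4+1)^(3−1) = 2×25 = 50
Example (1,1,4) → sorted (1,1,4): b_i ≤ 1+i ∀i, a PF.

50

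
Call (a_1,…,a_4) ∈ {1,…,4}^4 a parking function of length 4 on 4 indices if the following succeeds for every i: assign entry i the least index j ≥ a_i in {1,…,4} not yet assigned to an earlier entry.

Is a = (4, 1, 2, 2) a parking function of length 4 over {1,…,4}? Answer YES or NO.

YES

Sorted: b = (1, 2, 2, 4).
  b_1=1 ≤ 1
  b_2=2 ≤ 2
  b_3=2 ≤ 3
  b_4=4 ≤ 4
All bounds hold ⇒ YES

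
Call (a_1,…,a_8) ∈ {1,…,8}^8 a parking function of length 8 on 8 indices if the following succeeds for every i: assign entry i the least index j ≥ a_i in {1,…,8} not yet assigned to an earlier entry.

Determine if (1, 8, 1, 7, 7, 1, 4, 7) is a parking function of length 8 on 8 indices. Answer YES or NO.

NO

Rearranged: b = (1, 1, 1, 4, 7, 7, 7, 8).
  b_1=1 ≤ 1
  b_2=1 ≤ 2
  b_3=1 ≤ 3
  b_4=4 ≤ 4
  b_5=7 > 5
  fails at i=5 ⇒ NO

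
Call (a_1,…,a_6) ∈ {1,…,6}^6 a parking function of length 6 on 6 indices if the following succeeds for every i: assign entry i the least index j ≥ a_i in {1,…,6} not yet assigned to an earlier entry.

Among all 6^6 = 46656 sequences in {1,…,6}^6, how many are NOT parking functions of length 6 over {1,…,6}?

29849

Count = 1·7^5 = 1·16807 = 16807 [KW]
E.g. (3,4,1,5,5,3) → sorted (1,3,3,4,5,5): b_2=3>2, not a PF.
6^6 − 16807 = 46656 − 16807 = 29849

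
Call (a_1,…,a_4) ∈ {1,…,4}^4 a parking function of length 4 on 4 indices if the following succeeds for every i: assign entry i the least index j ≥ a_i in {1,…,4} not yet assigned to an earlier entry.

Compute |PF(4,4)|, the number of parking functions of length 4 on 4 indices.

125

|PF| = (4−4+1)·(4+1)^(4−1) = 1×125 = 125
Example (3,4,2,1) → sorted (1,2,3,4): b_i ≤ i ∀i, a PF.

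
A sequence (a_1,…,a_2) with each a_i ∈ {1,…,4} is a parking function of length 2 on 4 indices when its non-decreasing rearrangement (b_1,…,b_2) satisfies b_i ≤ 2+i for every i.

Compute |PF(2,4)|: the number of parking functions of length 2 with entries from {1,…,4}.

|PF| = (4+1−2)·(4+1)^{2−1} = 3×5 = 15 [KW]
Check (1,1) → sorted (1,1): b_i ≤ 2+i ∀i, a PF.

15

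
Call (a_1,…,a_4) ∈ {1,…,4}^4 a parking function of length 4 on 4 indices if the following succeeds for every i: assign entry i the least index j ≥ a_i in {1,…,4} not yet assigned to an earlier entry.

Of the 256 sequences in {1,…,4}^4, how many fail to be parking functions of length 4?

|PF| = (4+1−4)·(4+1)^{4−1} = 1×125 = 125 [KW]
Example (4,3,2,4) → sorted (2,3,4,4): b_1=2>1, not a PF.
So 256 − 125 = 131 fail.

131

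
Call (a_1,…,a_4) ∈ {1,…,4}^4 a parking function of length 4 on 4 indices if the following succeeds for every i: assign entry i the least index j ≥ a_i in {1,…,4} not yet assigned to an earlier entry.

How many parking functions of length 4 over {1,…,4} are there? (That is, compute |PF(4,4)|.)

|PF(4,4)| = (4+1−4)·(4+1)^{4−1} = 1 · 125 = 125
Check (1,3,4,1) → sorted (1,1,3,4): b_i ≤ i ∀i, a PF.

125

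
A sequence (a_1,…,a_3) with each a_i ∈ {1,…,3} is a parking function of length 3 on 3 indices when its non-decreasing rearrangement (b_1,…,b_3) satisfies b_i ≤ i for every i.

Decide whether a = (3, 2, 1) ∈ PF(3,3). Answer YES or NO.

Rearranged: b = (1, 2, 3).
  b_1=1 ≤ 1
  b_2=2 ≤ 2
  b_3=3 ≤ 3
All bounds hold ⇒ YES

YES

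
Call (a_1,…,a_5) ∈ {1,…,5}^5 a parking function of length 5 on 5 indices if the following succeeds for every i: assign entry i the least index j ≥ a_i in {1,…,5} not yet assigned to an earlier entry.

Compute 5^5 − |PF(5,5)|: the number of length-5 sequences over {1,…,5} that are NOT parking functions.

|PF(5,5)| = 1·6^4 = 1·1296 = 1296
One tuple (4,4,4,5,3) → sorted (3,4,4,4,5): b_1=3>1, not a PF.
5^5 − 1296 = 3125 − 1296 = 1829

1829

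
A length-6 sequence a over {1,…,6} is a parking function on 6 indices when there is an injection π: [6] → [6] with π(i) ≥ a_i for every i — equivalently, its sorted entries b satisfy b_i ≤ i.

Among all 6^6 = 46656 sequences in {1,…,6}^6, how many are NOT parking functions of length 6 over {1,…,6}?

|PF| = (6−6+1)·(6+1)^(6−1) = 1×16807 = 16807 (Konheim–Weiss)
E.g. (3,4,6,2,6,6) → sorted (2,3,4,6,6,6): b_1=2>1, not a PF.
So 46656 − 16807 = 29849 fail.

29849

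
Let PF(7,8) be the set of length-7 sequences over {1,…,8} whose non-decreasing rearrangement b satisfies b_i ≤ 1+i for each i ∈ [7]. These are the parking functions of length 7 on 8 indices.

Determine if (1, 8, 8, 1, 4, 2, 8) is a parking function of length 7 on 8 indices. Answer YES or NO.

NO

Order a: b = (1, 1, 2, 4, 8, 8, 8).
  b_1=1 ≤ 2
  b_2=1 ≤ 3
  b_3=2 ≤ 4
  b_4=4 ≤ 5
  b_5=8 > 6
  fails at i=5 ⇒ NO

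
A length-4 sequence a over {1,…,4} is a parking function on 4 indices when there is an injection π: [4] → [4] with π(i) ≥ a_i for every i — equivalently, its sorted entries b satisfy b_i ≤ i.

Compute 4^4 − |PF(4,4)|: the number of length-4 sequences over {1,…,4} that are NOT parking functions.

#PF = 1·5^3 = 1×125 = 125 [KW]
Check (3,2,4,3) → sorted (2,3,3,4): b_1=2>1, not a PF.
4^4 − 125 = 256 − 125 = 131

131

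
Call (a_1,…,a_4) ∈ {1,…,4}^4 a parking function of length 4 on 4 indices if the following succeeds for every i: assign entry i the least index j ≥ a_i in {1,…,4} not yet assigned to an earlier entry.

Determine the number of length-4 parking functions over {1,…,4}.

125

Count = (4−4+1)·(4+1)^(4−1) = 1·125 = 125
Example (1,1,1,2) → sorted (1,1,1,2): b_i ≤ i ∀i, a PF.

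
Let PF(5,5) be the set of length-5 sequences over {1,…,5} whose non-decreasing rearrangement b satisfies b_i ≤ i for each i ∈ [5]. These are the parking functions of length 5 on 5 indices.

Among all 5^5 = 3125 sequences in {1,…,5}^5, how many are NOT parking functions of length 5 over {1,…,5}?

1829

|PF| = (6−5)·6^(5−1) = 1 · 1296 = 1296
E.g. (5,5,4,5,5) → sorted (4,5,5,5,5): b_1=4>1, not a PF.
Total 3125; non-PF = 3125−1296 = 1829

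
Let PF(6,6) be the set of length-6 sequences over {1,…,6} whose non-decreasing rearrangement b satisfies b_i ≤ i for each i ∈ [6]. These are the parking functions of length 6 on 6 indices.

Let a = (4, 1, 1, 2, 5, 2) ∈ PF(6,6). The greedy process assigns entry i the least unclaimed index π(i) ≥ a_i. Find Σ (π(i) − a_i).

6

Σπ(i) = 1+…+6 = 21; Σa = 4+1+1+2+5+2 = 15; disp = 21−15 = 6.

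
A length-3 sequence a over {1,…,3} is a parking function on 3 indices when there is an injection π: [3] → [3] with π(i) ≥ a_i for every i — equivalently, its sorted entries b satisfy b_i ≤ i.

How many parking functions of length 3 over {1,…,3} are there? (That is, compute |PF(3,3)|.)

16

|PF(3,3)| = 1·4^2 = 1·16 = 16 (Konheim–Weiss)
Example (2,1,3) → sorted (1,2,3): b_i ≤ i ∀i, a PF.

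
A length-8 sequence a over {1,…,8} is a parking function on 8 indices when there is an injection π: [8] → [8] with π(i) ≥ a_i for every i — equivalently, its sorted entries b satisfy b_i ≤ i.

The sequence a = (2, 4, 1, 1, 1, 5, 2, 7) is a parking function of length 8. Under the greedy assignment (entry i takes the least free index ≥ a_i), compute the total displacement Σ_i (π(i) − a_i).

Σπ(i) = 1+…+8 = 36; Σa = 2+4+1+1+1+5+2+7 = 23; disp = 36−23 = 13.

13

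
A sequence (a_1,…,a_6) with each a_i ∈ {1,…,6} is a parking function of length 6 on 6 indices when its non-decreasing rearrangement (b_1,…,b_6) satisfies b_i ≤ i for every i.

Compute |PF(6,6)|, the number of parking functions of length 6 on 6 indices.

|PF(6,6)| = (6+1−6)·(6+1)^{6−1} = 1·16807 = 16807 (Pollak)
E.g. (1,1,1,6,1,1) → sorted (1,1,1,1,1,6): b_i ≤ i ∀i, a PF.

16807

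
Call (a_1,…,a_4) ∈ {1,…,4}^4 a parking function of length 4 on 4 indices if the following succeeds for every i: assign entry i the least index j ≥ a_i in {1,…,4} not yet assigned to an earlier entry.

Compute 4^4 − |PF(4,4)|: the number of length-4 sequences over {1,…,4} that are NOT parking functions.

|PF| = (5−4)·5^(4−1) = 1·125 = 125 (Konheim–Weiss)
Example (4,4,4,4) → sorted (4,4,4,4): b_1=4>1, not a PF.
Total 256; non-PF = 256−125 = 131

131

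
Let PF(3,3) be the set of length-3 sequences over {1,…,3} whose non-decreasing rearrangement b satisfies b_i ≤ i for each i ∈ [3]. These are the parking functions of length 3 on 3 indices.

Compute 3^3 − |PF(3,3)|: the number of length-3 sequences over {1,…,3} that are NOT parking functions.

11

|PF| = (3−3+1)·(3+1)^(3−1) = 1×16 = 16
Example (3,2,3) → sorted (2,3,3): b_1=2>1, not a PF.
So 27 − 16 = 11 fail.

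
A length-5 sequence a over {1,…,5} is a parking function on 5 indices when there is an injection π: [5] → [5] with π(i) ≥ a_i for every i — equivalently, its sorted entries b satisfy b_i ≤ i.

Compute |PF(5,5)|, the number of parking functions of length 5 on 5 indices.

#PF = (6−5)·6^(5−1) = 1 · 1296 = 1296 (Konheim–Weiss)
Example (2,1,1,4,1) → sorted (1,1,1,2,4): b_i ≤ i ∀i, a PF.

1296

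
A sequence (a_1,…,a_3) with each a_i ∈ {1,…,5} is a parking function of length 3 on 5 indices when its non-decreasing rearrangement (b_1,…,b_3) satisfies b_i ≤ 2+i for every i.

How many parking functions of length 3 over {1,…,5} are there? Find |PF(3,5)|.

108

|PF| = (6−3)·6^(3−1) = 3 · 36 = 108 [KW]
One tuple (3,1,3) → sorted (1,3,3): b_i ≤ 2+i ∀i, a PF.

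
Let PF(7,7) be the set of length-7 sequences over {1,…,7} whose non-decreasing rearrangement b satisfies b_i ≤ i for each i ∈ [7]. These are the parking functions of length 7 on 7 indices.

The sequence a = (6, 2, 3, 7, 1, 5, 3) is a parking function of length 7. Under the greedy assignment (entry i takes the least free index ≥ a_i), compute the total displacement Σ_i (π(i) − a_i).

1

Σπ = 28 ({1..7} each once); Σa = 6+2+3+7+1+5+3 = 27; disp = 28−27 = 1.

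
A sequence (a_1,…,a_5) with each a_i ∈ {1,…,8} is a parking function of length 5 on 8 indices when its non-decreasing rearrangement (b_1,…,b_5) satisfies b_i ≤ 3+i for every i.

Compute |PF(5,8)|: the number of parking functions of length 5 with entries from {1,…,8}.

Count = 4·9^4 = 4 · 6561 = 26244 (Pollak)
Example (3,5,5,3,2) → sorted (2,3,3,5,5): b_i ≤ 3+i ∀i, a PF.

26244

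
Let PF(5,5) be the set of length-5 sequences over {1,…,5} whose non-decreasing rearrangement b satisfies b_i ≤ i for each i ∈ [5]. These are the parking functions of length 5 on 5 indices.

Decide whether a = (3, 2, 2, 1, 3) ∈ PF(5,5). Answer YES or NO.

YES

Rearranged: b = (1, 2, 2, 3, 3).
  b_1=1 ≤ 1
  b_2=2 ≤ 2
  b_3=2 ≤ 3
  b_4=3 ≤ 4
  b_5=3 ≤ 5
All bounds hold ⇒ YES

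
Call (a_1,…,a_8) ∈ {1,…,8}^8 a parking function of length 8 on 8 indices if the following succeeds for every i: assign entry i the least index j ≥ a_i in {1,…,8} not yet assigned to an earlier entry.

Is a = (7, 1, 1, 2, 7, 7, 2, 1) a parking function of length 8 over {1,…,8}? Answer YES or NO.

Sorted: b = (1, 1, 1, 2, 2, 7, 7, 7).
  b_1=1 ≤ 1
  b_2=1 ≤ 2
  b_3=1 ≤ 3
  b_4=2 ≤ 4
  b_5=2 ≤ 5
  b_6=7 > 6
  fails at i=6 ⇒ NO

NO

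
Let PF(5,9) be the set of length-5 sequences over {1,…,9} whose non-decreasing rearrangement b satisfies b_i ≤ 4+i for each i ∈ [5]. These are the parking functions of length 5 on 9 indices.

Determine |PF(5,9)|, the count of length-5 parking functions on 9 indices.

50000

|PF(5,9)| = (9+1−5)·(9+1)^{5−1} = 5·10000 = 50000 (Pollak)
Example (3,5,2,8,5) → sorted (2,3,5,5,8): b_i ≤ 4+i ∀i, a PF.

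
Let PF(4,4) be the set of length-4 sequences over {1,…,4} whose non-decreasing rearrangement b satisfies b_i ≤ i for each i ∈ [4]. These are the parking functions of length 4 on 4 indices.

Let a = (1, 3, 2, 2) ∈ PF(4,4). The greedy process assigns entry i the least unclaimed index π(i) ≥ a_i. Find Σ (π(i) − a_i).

Σπ = 4·5/2 = 10 (π permutes [4]); Σa = 1+3+2+2 = 8; disp = 10−8 = 2.

2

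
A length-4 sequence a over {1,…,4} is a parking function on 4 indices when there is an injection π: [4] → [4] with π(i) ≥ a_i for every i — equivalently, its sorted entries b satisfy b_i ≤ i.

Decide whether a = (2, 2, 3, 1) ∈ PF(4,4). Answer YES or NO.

YES

Rearranged: b = (1, 2, 2, 3).
  b_1=1 ≤ 1
  b_2=2 ≤ 2
  b_3=2 ≤ 3
  b_4=3 ≤ 4
All bounds hold ⇒ YES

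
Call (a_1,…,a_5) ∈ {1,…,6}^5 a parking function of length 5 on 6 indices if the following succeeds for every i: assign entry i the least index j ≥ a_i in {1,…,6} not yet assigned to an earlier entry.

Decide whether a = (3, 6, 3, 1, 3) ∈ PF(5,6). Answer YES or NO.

Order a: b = (1, 3, 3, 3, 6).
  b_1=1 ≤ 2
  b_2=3 ≤ 3
  b_3=3 ≤ 4
  b_4=3 ≤ 5
  b_5=6 ≤ 6
All bounds hold ⇒ YES

YES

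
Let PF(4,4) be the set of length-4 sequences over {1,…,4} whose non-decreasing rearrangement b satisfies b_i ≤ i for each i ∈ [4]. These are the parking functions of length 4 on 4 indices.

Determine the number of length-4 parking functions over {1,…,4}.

|PF(4,4)| = 1·5^3 = 1×125 = 125 [KW]
E.g. (2,1,1,4) → sorted (1,1,2,4): b_i ≤ i ∀i, a PF.

125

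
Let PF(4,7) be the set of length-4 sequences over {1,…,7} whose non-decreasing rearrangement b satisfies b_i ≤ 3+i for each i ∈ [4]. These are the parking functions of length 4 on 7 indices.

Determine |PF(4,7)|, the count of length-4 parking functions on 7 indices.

2048

|PF| = 4·8^3 = 4·512 = 2048 (Pollak)
Example (2,1,2,2) → sorted (1,2,2,2): b_i ≤ 3+i ∀i, a PF.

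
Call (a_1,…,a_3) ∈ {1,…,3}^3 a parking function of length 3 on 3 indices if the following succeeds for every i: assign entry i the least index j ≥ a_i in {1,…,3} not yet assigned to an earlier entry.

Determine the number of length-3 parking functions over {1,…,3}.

16

|PF(3,3)| = (3−3+1)·(3+1)^(3−1) = 1 · 16 = 16 (Pollak)
One tuple (2,2,1) → sorted (1,2,2): b_i ≤ i ∀i, a PF.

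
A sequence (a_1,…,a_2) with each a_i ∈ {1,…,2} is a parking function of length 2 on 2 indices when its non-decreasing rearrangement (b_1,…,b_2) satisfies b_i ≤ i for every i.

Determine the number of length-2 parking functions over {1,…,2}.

3

Count = 1·3^1 = 1·3 = 3 [KW]
E.g. (1,2) → sorted (1,2): b_i ≤ i ∀i, a PF.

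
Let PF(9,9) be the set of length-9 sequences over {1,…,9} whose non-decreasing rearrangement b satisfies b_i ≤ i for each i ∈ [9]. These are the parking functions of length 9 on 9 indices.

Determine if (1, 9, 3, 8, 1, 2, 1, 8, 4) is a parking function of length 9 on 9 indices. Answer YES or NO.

NO

Order a: b = (1, 1, 1, 2, 3, 4, 8, 8, 9).
  b_1=1 ≤ 1
  b_2=1 ≤ 2
  b_3=1 ≤ 3
  b_4=2 ≤ 4
  b_5=3 ≤ 5
  b_6=4 ≤ 6
  b_7=8 > 7
  fails at i=7 ⇒ NO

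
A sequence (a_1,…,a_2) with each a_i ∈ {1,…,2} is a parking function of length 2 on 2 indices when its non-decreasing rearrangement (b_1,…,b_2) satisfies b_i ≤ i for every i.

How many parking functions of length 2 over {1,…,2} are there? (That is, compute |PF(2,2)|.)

Count = (2−2+1)·(2+1)^(2−1) = 1·3 = 3 (Konheim–Weiss)
Example (1,2) → sorted (1,2): b_i ≤ i ∀i, a PF.

3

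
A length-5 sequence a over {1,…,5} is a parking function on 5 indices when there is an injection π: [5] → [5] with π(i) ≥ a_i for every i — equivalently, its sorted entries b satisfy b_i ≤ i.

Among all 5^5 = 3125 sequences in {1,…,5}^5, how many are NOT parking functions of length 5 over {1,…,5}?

1829

Count = (6−5)·6^(5−1) = 1·1296 = 1296 (Konheim–Weiss)
Check (4,5,4,3,3) → sorted (3,3,4,4,5): b_1=3>1, not a PF.
Total 3125; non-PF = 3125−1296 = 1829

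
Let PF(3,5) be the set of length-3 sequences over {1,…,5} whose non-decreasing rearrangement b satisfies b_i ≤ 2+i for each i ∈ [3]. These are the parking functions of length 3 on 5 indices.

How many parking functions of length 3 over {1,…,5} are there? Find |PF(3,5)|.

108

Count = 3·6^2 = 3·36 = 108
E.g. (1,1,3) → sorted (1,1,3): b_i ≤ 2+i ∀i, a PF.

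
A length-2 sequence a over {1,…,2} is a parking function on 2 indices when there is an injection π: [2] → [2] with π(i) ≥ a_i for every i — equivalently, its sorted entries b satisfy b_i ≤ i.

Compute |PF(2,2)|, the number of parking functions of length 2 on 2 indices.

3

#PF = (2+1−2)·(2+1)^{2−1} = 1×3 = 3 (Konheim–Weiss)
Example (1,1) → sorted (1,1): b_i ≤ i ∀i, a PF.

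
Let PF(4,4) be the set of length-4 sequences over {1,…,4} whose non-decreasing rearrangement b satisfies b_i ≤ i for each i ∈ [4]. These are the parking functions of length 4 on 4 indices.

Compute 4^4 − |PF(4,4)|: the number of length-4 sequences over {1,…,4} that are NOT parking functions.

131

|PF(4,4)| = (4+1−4)·(4+1)^{4−1} = 1×125 = 125 (Konheim–Weiss)
E.g. (4,4,2,4) → sorted (2,4,4,4): b_1=2>1, not a PF.
So 256 − 125 = 131 fail.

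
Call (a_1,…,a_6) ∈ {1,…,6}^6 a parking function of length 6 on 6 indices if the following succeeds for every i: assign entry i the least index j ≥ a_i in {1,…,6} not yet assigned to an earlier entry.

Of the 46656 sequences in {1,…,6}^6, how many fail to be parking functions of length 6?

|PF| = (7−6)·7^(6−1) = 1×16807 = 16807
One tuple (4,6,4,3,5,1) → sorted (1,3,4,4,5,6): b_2=3>2, not a PF.
6^6 − 16807 = 46656 − 16807 = 29849

29849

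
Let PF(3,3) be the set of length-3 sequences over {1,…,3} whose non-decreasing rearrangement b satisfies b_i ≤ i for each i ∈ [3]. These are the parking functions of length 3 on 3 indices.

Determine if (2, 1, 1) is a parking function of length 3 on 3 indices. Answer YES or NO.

YES

Order a: b = (1, 1, 2).
  b_1=1 ≤ 1
  b_2=1 ≤ 2
  b_3=2 ≤ 3
All bounds hold ⇒ YES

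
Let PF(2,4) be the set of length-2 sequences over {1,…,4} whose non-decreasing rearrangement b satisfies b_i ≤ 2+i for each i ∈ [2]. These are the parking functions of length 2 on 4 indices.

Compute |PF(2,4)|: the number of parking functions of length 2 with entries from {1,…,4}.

|PF(2,4)| = (4+1−2)·(4+1)^{2−1} = 3·5 = 15 (Pollak)
Check (3,1) → sorted (1,3): b_i ≤ 2+i ∀i, a PF.

15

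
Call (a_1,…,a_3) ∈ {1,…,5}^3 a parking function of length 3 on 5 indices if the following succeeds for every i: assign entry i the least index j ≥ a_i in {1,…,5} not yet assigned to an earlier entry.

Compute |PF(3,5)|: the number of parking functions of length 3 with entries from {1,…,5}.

|PF| = (6−3)·6^(3−1) = 3×36 = 108
E.g. (5,2,3) → sorted (2,3,5): b_i ≤ 2+i ∀i, a PF.

108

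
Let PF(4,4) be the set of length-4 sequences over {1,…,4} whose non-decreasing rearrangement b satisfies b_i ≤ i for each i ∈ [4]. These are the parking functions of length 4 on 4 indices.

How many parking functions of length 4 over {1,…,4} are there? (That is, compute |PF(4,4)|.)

125

|PF(4,4)| = (4−4+1)·(4+1)^(4−1) = 1×125 = 125 (Konheim–Weiss)
One tuple (1,1,1,2) → sorted (1,1,1,2): b_i ≤ i ∀i, a PF.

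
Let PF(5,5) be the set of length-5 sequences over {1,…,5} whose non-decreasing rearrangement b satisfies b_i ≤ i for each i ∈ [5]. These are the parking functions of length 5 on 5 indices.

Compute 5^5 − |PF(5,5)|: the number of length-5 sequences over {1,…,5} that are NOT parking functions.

#PF = 1·6^4 = 1 · 1296 = 1296 (Konheim–Weiss)
One tuple (4,2,1,5,4) → sorted (1,2,4,4,5): b_3=4>3, not a PF.
5^5 − 1296 = 3125 − 1296 = 1829

1829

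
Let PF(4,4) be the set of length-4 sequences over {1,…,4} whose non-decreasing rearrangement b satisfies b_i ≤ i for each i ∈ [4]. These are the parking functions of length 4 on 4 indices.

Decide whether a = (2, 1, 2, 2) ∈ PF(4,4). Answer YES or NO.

Rearranged: b = (1, 2, 2, 2).
  b_1=1 ≤ 1
  b_2=2 ≤ 2
  b_3=2 ≤ 3
  b_4=2 ≤ 4
All bounds hold ⇒ YES

YES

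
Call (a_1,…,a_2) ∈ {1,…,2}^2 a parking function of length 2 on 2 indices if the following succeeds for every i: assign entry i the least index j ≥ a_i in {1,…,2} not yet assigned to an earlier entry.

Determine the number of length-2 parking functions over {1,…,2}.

Count = (3−2)·3^(2−1) = 1×3 = 3 [KW]
One tuple (1,1) → sorted (1,1): b_i ≤ i ∀i, a PF.

3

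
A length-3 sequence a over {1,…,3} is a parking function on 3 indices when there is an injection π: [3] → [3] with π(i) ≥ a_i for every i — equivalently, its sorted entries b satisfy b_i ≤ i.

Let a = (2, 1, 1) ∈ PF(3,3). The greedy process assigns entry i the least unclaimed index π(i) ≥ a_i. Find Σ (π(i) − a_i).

2

Σπ = 6 ({1..3} each once); Σa = 2+1+1 = 4; disp = 6−4 = 2.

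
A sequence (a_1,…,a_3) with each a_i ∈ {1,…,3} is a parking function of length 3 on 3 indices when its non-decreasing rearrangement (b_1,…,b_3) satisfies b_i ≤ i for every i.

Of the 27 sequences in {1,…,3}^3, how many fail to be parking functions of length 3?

#PF = (3+1−3)·(3+1)^{3−1} = 1 · 16 = 16
One tuple (3,3,2) → sorted (2,3,3): b_1=2>1, not a PF.
3^3 − 16 = 27 − 16 = 11

11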